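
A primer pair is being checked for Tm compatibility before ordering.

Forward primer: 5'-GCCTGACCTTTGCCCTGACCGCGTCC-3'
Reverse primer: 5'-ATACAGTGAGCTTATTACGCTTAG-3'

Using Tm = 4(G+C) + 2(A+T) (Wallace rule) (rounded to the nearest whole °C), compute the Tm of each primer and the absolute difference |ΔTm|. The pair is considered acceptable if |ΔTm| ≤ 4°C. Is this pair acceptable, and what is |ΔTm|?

Forward: A=2 T=6 G=6 C=12 → Tm = 2·8 + 4·18 = 88°C.
Reverse: A=7 T=8 G=5 C=4 → Tm = 2·15 + 4·9 = 66°C.
|ΔTm| = |88 − 66| = 22°C, > 4°C.

|ΔTm| = 22°C; the pair is not acceptable.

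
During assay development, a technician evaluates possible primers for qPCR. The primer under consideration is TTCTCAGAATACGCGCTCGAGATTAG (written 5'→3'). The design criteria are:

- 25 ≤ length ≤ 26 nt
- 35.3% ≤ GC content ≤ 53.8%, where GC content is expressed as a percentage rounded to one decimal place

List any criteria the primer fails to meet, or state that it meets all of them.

Meets all criteria.

Base counts: A=7, T=7, G=6, C=6 (length 26).
length: length 26 ✓
GC content: GC 12/26 = 46.2% ✓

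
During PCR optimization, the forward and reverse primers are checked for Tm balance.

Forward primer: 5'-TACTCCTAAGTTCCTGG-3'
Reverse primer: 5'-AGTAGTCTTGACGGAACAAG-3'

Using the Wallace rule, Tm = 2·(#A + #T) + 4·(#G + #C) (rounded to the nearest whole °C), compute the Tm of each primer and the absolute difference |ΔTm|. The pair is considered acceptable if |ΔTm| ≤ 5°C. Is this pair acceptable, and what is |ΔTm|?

|ΔTm| = 8°C; the pair is not acceptable.

Forward: A=3 T=6 G=3 C=5 → Tm = 2·9 + 4·8 = 50°C.
Reverse: A=7 T=4 G=6 C=3 → Tm = 2·11 + 4·9 = 58°C.
|ΔTm| = |50 − 58| = 8°C, > 5°C.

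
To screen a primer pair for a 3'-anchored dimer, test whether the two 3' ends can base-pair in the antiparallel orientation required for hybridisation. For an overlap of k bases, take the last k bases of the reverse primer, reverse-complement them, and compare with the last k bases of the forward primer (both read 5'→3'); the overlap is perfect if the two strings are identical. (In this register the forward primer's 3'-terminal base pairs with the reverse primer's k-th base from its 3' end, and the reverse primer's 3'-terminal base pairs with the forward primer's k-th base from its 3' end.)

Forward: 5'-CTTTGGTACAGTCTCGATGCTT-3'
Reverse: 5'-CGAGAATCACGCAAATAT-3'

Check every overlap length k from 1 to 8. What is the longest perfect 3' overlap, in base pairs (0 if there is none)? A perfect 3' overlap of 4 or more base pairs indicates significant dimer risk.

Longest perfect overlap: 0 complementary base pairs; below the dimer-risk threshold (threshold 4).

Last 8 bases (5'→3') — forward …CGATGCTT, reverse …GCAAATAT.
Reverse complement of the reverse primer's last 8 bases: ATATTTGC; its first k bases are the reverse complement of the reverse primer's last k bases, so a perfect k-base overlap needs the forward primer's last k bases to equal them.
Comparing (forward last k vs required): k=1: T vs A ✗; k=2: TT vs AT ✗; k=3: CTT vs ATA ✗; k=4: GCTT vs ATAT ✗; k=5: TGCTT vs ATATT ✗; k=6: ATGCTT vs ATATTT ✗; k=7: GATGCTT vs ATATTTG ✗; k=8: CGATGCTT vs ATATTTGC ✗.
No overlap length from 1 to 8 is perfect, so the longest perfect 3' overlap is 0.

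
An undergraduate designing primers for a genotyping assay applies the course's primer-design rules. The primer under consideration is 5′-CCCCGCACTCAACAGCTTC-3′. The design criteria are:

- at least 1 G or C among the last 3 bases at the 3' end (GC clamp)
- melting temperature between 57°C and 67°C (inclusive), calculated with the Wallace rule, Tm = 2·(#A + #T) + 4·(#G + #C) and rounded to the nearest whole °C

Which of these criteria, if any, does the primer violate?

Base counts: A=4, T=3, G=2, C=10 (length 19).
GC clamp: 3' end TTC has 1 G/C ✓
Tm: Tm = 2·7 + 4·12 = 62°C ✓

Meets all criteria.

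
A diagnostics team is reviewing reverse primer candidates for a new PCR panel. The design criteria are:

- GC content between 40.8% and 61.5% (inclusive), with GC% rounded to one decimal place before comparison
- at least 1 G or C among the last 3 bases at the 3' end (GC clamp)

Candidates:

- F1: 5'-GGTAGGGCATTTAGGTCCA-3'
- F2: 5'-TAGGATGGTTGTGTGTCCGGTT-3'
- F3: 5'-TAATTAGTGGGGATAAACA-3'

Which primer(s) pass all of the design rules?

F1 (19 nt, A=4 T=5 G=7 C=3): GC 10/19 = 52.6% ✓; 3' end CCA has 2 G/C ✓ — passes.
F2 (22 nt, A=2 T=9 G=9 C=2): GC 11/22 = 50.0% ✓; 3' end GTT has 1 G/C ✓ — passes.
F3 (19 nt, A=8 T=5 G=5 C=1): GC 6/19 = 31.6%, outside 40.8–61.5% ✗; 3' end ACA has 1 G/C ✓ — fails.

F1 and F2.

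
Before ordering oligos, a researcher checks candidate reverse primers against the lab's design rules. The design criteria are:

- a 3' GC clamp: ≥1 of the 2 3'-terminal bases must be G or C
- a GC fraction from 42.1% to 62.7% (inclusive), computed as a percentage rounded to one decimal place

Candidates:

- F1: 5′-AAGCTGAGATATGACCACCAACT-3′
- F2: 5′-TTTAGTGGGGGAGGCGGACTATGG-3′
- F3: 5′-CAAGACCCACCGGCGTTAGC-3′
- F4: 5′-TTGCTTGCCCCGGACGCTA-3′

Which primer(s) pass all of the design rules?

F1 and F2.

F1 (23 nt, A=9 T=4 G=4 C=6): 3' end CT has 1 G/C ✓; GC 10/23 = 43.5% ✓ — passes.
F2 (24 nt, A=4 T=6 G=12 C=2): 3' end GG has 2 G/C ✓; GC 14/24 = 58.3% ✓ — passes.
F3 (20 nt, A=5 T=2 G=5 C=8): 3' end GC has 2 G/C ✓; GC 13/20 = 65.0%, outside 42.1–62.7% ✗ — fails.
F4 (19 nt, A=2 T=5 G=5 C=7): 3' end TA has 0 G/C, need ≥1 ✗; GC 12/19 = 63.2%, outside 42.1–62.7% ✗ — fails.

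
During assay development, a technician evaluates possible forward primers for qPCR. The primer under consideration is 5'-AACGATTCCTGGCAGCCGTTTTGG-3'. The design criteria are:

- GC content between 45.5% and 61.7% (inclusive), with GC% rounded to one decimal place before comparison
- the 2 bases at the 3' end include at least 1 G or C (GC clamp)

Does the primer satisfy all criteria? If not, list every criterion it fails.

Base counts: A=4, T=7, G=7, C=6 (length 24).
GC content: GC 13/24 = 54.2% ✓
GC clamp: 3' end GG has 2 G/C ✓

Meets all criteria.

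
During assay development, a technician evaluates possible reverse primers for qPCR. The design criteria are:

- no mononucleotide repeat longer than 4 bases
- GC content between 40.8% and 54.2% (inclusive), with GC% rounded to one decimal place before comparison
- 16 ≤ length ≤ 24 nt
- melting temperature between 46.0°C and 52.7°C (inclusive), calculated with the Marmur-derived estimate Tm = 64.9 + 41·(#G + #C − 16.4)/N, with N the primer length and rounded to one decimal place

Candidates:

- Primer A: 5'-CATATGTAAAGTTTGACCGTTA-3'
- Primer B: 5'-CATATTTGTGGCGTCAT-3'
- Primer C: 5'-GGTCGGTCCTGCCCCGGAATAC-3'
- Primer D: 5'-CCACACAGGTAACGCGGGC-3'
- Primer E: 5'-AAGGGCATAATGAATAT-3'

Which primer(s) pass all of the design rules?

None of the candidates satisfy all criteria.

Primer A (22 nt, A=7 T=8 G=4 C=3): longest run = 3 ✓; GC 7/22 = 31.8%, outside 40.8–54.2% ✗; length 22 ✓; Tm = 64.9 + 41·(7 − 16.4)/22 = 47.4°C ✓ — fails.
Primer B (17 nt, A=3 T=7 G=4 C=3): longest run = 3 ✓; GC 7/17 = 41.2% ✓; length 17 ✓; Tm = 64.9 + 41·(7 − 16.4)/17 = 42.2°C, outside 46.0–52.7°C ✗ — fails.
Primer C (22 nt, A=3 T=4 G=7 C=8): longest run = 4 ✓; GC 15/22 = 68.2%, outside 40.8–54.2% ✗; length 22 ✓; Tm = 64.9 + 41·(15 − 16.4)/22 = 62.3°C, outside 46.0–52.7°C ✗ — fails.
Primer D (19 nt, A=5 T=1 G=6 C=7): longest run = 3 ✓; GC 13/19 = 68.4%, outside 40.8–54.2% ✗; length 19 ✓; Tm = 64.9 + 41·(13 − 16.4)/19 = 57.6°C, outside 46.0–52.7°C ✗ — fails.
Primer E (17 nt, A=8 T=4 G=4 C=1): longest run = 3 ✓; GC 5/17 = 29.4%, outside 40.8–54.2% ✗; length 17 ✓; Tm = 64.9 + 41·(5 − 16.4)/17 = 37.4°C, outside 46.0–52.7°C ✗ — fails.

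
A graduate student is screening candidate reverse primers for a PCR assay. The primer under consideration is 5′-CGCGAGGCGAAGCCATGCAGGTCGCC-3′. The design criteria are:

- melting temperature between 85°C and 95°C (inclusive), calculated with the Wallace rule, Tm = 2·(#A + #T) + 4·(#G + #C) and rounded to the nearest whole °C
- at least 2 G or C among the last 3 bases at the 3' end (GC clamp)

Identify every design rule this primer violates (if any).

Base counts: A=5, T=2, G=10, C=9 (length 26).
Tm: Tm = 2·7 + 4·19 = 90°C ✓
GC clamp: 3' end GCC has 3 G/C ✓

Meets all criteria.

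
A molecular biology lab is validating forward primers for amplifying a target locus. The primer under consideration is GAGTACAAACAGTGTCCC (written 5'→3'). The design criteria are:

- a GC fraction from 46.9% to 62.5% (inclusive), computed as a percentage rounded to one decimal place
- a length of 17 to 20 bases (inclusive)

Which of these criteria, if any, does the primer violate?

Meets all criteria.

Base counts: A=6, T=3, G=4, C=5 (length 18).
GC content: GC 9/18 = 50.0% ✓
length: length 18 ✓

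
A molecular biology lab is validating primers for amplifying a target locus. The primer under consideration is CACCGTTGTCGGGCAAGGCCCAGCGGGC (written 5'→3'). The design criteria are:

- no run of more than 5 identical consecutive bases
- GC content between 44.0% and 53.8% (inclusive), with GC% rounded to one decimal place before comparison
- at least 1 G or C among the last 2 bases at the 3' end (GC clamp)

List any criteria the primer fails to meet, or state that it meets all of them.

Fails: GC content.

Base counts: A=4, T=3, G=11, C=10 (length 28).
homopolymer run: longest run = 3 ✓
GC content: GC 21/28 = 75.0%, outside 44.0–53.8% ✗
GC clamp: 3' end GC has 2 G/C ✓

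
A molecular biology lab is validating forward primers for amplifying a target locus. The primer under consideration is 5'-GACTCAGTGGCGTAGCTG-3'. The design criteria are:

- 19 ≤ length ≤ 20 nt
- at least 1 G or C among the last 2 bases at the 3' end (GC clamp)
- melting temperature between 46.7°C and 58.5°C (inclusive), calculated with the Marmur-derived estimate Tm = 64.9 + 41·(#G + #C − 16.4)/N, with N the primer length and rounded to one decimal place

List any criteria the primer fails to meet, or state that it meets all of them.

Base counts: A=3, T=4, G=7, C=4 (length 18).
length: length 18, outside 19–20 ✗
GC clamp: 3' end TG has 1 G/C ✓
Tm: Tm = 64.9 + 41·(11 − 16.4)/18 = 52.6°C ✓

Fails: length.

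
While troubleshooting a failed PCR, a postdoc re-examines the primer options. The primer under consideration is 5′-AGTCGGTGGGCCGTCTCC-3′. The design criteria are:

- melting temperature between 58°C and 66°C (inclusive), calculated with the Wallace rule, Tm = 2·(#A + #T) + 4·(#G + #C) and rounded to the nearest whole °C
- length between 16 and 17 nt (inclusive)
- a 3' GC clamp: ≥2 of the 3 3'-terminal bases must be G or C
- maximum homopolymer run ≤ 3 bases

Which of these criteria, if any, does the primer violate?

Base counts: A=1, T=4, G=7, C=6 (length 18).
Tm: Tm = 2·5 + 4·13 = 62°C ✓
length: length 18, outside 16–17 ✗
GC clamp: 3' end TCC has 2 G/C ✓
homopolymer run: longest run = 3 ✓

Fails: length.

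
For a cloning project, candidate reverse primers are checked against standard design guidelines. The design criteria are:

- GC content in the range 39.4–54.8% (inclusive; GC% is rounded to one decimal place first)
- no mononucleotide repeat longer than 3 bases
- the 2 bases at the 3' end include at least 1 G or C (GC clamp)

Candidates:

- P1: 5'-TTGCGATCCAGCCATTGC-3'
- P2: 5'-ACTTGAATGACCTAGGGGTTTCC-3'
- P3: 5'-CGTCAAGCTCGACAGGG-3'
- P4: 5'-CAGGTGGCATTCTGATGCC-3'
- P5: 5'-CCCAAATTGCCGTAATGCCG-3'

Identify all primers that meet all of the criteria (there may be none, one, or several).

P1 (18 nt, A=3 T=5 G=4 C=6): GC 10/18 = 55.6%, outside 39.4–54.8% ✗; longest run = 2 ✓; 3' end GC has 2 G/C ✓ — fails.
P2 (23 nt, A=5 T=7 G=6 C=5): GC 11/23 = 47.8% ✓; longest run = 4, exceeds 3 ✗; 3' end CC has 2 G/C ✓ — fails.
P3 (17 nt, A=4 T=2 G=6 C=5): GC 11/17 = 64.7%, outside 39.4–54.8% ✗; longest run = 3 ✓; 3' end GG has 2 G/C ✓ — fails.
P4 (19 nt, A=3 T=5 G=6 C=5): GC 11/19 = 57.9%, outside 39.4–54.8% ✗; longest run = 2 ✓; 3' end CC has 2 G/C ✓ — fails.
P5 (20 nt, A=5 T=4 G=4 C=7): GC 11/20 = 55.0%, outside 39.4–54.8% ✗; longest run = 3 ✓; 3' end CG has 2 G/C ✓ — fails.

None of the candidates satisfy all criteria.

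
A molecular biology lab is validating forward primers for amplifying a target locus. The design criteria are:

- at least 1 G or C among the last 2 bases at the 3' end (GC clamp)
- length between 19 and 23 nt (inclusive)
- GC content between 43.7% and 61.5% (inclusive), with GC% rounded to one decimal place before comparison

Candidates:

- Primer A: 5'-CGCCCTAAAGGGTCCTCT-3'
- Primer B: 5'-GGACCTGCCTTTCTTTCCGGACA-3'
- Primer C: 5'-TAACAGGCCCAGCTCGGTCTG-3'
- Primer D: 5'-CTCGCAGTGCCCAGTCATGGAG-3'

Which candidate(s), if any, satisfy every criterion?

Primer A (18 nt, A=3 T=4 G=4 C=7): 3' end CT has 1 G/C ✓; length 18, outside 19–23 ✗; GC 11/18 = 61.1% ✓ — fails.
Primer B (23 nt, A=3 T=7 G=5 C=8): 3' end CA has 1 G/C ✓; length 23 ✓; GC 13/23 = 56.5% ✓ — passes.
Primer C (21 nt, A=4 T=4 G=6 C=7): 3' end TG has 1 G/C ✓; length 21 ✓; GC 13/21 = 61.9%, outside 43.7–61.5% ✗ — fails.
Primer D (22 nt, A=4 T=4 G=7 C=7): 3' end AG has 1 G/C ✓; length 22 ✓; GC 14/22 = 63.6%, outside 43.7–61.5% ✗ — fails.

Primer B only.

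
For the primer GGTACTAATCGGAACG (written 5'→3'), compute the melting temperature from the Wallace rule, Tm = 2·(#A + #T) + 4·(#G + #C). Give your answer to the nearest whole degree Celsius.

48°C

Base counts: A=5, T=3, G=5, C=3 (length 16).
Tm = 2·(5+3) + 4·(5+3) = 2·8 + 4·8 = 16 + 32 = 48°C.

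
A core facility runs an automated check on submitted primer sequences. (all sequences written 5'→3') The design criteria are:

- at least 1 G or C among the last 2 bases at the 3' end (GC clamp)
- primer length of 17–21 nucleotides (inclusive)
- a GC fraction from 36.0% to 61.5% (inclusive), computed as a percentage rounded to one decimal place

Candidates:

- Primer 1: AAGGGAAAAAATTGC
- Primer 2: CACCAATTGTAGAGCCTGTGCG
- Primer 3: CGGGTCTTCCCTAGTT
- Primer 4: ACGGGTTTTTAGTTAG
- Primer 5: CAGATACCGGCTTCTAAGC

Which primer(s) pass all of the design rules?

Primer 1 (15 nt, A=8 T=2 G=4 C=1): 3' end GC has 2 G/C ✓; length 15, outside 17–21 ✗; GC 5/15 = 33.3%, outside 36.0–61.5% ✗ — fails.
Primer 2 (22 nt, A=5 T=5 G=6 C=6): 3' end CG has 2 G/C ✓; length 22, outside 17–21 ✗; GC 12/22 = 54.5% ✓ — fails.
Primer 3 (16 nt, A=1 T=6 G=4 C=5): 3' end TT has 0 G/C, need ≥1 ✗; length 16, outside 17–21 ✗; GC 9/16 = 56.3% ✓ — fails.
Primer 4 (16 nt, A=3 T=7 G=5 C=1): 3' end AG has 1 G/C ✓; length 16, outside 17–21 ✗; GC 6/16 = 37.5% ✓ — fails.
Primer 5 (19 nt, A=5 T=4 G=4 C=6): 3' end GC has 2 G/C ✓; length 19 ✓; GC 10/19 = 52.6% ✓ — passes.

Primer 5 only.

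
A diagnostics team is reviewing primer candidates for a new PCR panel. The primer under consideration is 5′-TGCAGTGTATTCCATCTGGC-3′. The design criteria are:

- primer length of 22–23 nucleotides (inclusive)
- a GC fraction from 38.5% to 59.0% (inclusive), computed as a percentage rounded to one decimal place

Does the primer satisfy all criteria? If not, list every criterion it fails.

Base counts: A=3, T=7, G=5, C=5 (length 20).
length: length 20, outside 22–23 ✗
GC content: GC 10/20 = 50.0% ✓

Fails: length.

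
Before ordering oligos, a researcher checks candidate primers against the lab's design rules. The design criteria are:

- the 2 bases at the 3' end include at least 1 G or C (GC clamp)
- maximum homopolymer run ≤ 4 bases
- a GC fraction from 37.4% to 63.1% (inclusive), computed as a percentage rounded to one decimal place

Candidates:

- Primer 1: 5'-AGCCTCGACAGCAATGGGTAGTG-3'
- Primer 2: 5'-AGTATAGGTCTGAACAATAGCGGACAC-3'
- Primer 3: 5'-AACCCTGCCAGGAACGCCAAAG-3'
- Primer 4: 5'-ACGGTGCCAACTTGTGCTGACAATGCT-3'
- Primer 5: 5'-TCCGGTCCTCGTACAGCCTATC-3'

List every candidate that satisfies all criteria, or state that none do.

Primer 1 (23 nt, A=6 T=4 G=8 C=5): 3' end TG has 1 G/C ✓; longest run = 3 ✓; GC 13/23 = 56.5% ✓ — passes.
Primer 2 (27 nt, A=10 T=5 G=7 C=5): 3' end AC has 1 G/C ✓; longest run = 2 ✓; GC 12/27 = 44.4% ✓ — passes.
Primer 3 (22 nt, A=8 T=1 G=5 C=8): 3' end AG has 1 G/C ✓; longest run = 3 ✓; GC 13/22 = 59.1% ✓ — passes.
Primer 4 (27 nt, A=6 T=7 G=7 C=7): 3' end CT has 1 G/C ✓; longest run = 2 ✓; GC 14/27 = 51.9% ✓ — passes.
Primer 5 (22 nt, A=3 T=6 G=4 C=9): 3' end TC has 1 G/C ✓; longest run = 2 ✓; GC 13/22 = 59.1% ✓ — passes.

Primer 1, Primer 2, Primer 3, Primer 4 and Primer 5.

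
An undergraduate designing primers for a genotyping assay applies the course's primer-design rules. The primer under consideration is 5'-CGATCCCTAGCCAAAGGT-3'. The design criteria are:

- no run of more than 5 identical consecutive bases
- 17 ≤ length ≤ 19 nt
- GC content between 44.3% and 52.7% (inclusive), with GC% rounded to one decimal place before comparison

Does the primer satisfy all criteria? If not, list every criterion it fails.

Base counts: A=5, T=3, G=4, C=6 (length 18).
homopolymer run: longest run = 3 ✓
length: length 18 ✓
GC content: GC 10/18 = 55.6%, outside 44.3–52.7% ✗

Fails: GC content.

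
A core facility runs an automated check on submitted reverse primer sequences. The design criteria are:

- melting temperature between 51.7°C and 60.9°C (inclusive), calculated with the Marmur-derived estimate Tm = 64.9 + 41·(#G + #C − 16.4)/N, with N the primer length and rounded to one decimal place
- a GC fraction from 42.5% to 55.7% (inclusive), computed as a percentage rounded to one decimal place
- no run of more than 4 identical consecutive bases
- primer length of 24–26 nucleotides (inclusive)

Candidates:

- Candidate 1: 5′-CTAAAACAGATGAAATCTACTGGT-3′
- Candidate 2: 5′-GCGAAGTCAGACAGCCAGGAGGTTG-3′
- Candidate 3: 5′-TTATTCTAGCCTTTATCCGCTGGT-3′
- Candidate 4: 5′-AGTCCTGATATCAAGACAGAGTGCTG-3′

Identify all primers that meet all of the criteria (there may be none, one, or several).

Candidate 4 only.

Candidate 1 (24 nt, A=10 T=6 G=4 C=4): Tm = 64.9 + 41·(8 − 16.4)/24 = 50.6°C, outside 51.7–60.9°C ✗; GC 8/24 = 33.3%, outside 42.5–55.7% ✗; longest run = 4 ✓; length 24 ✓ — fails.
Candidate 2 (25 nt, A=7 T=3 G=10 C=5): Tm = 64.9 + 41·(15 − 16.4)/25 = 62.6°C, outside 51.7–60.9°C ✗; GC 15/25 = 60.0%, outside 42.5–55.7% ✗; longest run = 2 ✓; length 25 ✓ — fails.
Candidate 3 (24 nt, A=3 T=11 G=4 C=6): Tm = 64.9 + 41·(10 − 16.4)/24 = 54.0°C ✓; GC 10/24 = 41.7%, outside 42.5–55.7% ✗; longest run = 3 ✓; length 24 ✓ — fails.
Candidate 4 (26 nt, A=8 T=6 G=7 C=5): Tm = 64.9 + 41·(12 − 16.4)/26 = 58.0°C ✓; GC 12/26 = 46.2% ✓; longest run = 2 ✓; length 26 ✓ — passes.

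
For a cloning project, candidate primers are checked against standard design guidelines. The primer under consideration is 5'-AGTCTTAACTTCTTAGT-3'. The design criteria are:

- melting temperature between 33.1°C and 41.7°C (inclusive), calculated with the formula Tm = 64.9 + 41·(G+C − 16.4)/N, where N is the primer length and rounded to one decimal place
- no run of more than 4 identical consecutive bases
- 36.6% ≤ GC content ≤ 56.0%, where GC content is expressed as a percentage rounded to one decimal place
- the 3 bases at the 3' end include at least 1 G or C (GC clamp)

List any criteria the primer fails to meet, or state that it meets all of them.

Fails: GC content.

Base counts: A=4, T=8, G=2, C=3 (length 17).
Tm: Tm = 64.9 + 41·(5 − 16.4)/17 = 37.4°C ✓
homopolymer run: longest run = 2 ✓
GC content: GC 5/17 = 29.4%, outside 36.6–56.0% ✗
GC clamp: 3' end AGT has 1 G/C ✓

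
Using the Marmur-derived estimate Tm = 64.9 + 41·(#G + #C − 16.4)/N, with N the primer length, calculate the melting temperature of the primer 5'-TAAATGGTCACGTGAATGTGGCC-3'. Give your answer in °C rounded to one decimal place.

Base counts: A=6, T=6, G=7, C=4; G+C = 11, N = 23.
Tm = 64.9 + 41·(11 − 16.4)/23 = 64.9 + -221.40/23 = 55.3°C.

55.3°C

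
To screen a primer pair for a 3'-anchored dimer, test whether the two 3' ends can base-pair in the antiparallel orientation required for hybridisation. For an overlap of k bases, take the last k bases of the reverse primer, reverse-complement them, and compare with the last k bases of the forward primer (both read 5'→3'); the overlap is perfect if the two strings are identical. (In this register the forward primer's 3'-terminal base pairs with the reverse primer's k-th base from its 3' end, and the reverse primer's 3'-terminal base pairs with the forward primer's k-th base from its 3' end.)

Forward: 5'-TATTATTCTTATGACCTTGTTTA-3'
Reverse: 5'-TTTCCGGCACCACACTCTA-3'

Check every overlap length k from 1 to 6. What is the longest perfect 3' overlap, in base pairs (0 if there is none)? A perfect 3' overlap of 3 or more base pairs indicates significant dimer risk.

Last 6 bases (5'→3') — forward …TGTTTA, reverse …ACTCTA.
Reverse complement of the reverse primer's last 6 bases: TAGAGT; its first k bases are the reverse complement of the reverse primer's last k bases, so a perfect k-base overlap needs the forward primer's last k bases to equal them.
Comparing (forward last k vs required): k=1: A vs T ✗; k=2: TA vs TA ✓; k=3: TTA vs TAG ✗; k=4: TTTA vs TAGA ✗; k=5: GTTTA vs TAGAG ✗; k=6: TGTTTA vs TAGAGT ✗.
Only k = 2 is perfect, so the longest perfect 3' overlap is 2.

Longest perfect overlap: 2 complementary base pairs; below the dimer-risk threshold (threshold 3).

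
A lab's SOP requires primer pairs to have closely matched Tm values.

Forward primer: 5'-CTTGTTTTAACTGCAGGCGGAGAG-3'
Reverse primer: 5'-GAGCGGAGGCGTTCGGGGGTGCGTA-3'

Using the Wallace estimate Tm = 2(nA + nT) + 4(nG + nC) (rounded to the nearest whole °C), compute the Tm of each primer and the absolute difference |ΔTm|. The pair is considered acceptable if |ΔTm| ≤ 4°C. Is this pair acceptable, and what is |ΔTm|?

|ΔTm| = 14°C; the pair is not acceptable.

Forward: A=5 T=7 G=8 C=4 → Tm = 2·12 + 4·12 = 72°C.
Reverse: A=3 T=4 G=14 C=4 → Tm = 2·7 + 4·18 = 86°C.
|ΔTm| = |72 − 86| = 14°C, > 4°C.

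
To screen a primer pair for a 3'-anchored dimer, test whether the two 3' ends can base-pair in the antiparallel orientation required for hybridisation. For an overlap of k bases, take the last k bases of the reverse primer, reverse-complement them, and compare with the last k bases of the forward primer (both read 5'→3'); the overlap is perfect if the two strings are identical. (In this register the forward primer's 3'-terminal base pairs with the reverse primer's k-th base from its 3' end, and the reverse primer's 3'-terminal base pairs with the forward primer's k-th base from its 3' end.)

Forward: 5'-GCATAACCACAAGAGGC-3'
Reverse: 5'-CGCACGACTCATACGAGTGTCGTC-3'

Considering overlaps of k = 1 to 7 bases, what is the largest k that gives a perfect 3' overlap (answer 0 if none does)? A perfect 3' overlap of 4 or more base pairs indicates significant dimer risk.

Last 7 bases (5'→3') — forward …AAGAGGC, reverse …TGTCGTC.
Reverse complement of the reverse primer's last 7 bases: GACGACA; its first k bases are the reverse complement of the reverse primer's last k bases, so a perfect k-base overlap needs the forward primer's last k bases to equal them.
Comparing (forward last k vs required): k=1: C vs G ✗; k=2: GC vs GA ✗; k=3: GGC vs GAC ✗; k=4: AGGC vs GACG ✗; k=5: GAGGC vs GACGA ✗; k=6: AGAGGC vs GACGAC ✗; k=7: AAGAGGC vs GACGACA ✗.
No overlap length from 1 to 7 is perfect, so the longest perfect 3' overlap is 0.

Longest perfect overlap: 0 complementary base pairs; below the dimer-risk threshold (threshold 4).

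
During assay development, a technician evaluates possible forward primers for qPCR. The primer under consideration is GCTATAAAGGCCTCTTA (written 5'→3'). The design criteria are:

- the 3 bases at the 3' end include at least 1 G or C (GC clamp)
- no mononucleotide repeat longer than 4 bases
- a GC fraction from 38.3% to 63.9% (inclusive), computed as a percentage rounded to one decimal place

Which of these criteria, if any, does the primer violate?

Base counts: A=5, T=5, G=3, C=4 (length 17).
GC clamp: 3' end TTA has 0 G/C, need ≥1 ✗
homopolymer run: longest run = 3 ✓
GC content: GC 7/17 = 41.2% ✓

Fails: GC clamp.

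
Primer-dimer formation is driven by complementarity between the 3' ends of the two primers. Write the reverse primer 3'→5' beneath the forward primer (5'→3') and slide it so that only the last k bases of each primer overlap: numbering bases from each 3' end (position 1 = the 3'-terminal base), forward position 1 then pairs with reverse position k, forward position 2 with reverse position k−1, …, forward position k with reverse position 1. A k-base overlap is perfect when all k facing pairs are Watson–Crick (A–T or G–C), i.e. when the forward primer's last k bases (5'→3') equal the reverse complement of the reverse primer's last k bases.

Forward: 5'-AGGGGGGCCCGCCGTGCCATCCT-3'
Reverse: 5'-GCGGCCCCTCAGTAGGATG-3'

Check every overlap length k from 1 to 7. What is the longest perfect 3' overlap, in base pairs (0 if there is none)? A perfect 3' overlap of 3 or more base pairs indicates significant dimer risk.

Longest perfect overlap: 6 complementary base pairs; significant dimer risk (threshold 3).

Last 7 bases (5'→3') — forward …CCATCCT, reverse …TAGGATG.
Reverse complement of the reverse primer's last 7 bases: CATCCTA; its first k bases are the reverse complement of the reverse primer's last k bases, so a perfect k-base overlap needs the forward primer's last k bases to equal them.
Comparing (forward last k vs required): k=1: T vs C ✗; k=2: CT vs CA ✗; k=3: CCT vs CAT ✗; k=4: TCCT vs CATC ✗; k=5: ATCCT vs CATCC ✗; k=6: CATCCT vs CATCCT ✓; k=7: CCATCCT vs CATCCTA ✗.
Only k = 6 is perfect, so the longest perfect 3' overlap is 6.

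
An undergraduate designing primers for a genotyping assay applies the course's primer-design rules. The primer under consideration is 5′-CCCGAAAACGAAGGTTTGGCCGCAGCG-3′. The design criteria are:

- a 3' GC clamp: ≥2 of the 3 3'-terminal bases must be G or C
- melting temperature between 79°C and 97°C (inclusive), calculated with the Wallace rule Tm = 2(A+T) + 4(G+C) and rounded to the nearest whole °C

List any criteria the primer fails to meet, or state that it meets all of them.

Meets all criteria.

Base counts: A=7, T=3, G=9, C=8 (length 27).
GC clamp: 3' end GCG has 3 G/C ✓
Tm: Tm = 2·10 + 4·17 = 88°C ✓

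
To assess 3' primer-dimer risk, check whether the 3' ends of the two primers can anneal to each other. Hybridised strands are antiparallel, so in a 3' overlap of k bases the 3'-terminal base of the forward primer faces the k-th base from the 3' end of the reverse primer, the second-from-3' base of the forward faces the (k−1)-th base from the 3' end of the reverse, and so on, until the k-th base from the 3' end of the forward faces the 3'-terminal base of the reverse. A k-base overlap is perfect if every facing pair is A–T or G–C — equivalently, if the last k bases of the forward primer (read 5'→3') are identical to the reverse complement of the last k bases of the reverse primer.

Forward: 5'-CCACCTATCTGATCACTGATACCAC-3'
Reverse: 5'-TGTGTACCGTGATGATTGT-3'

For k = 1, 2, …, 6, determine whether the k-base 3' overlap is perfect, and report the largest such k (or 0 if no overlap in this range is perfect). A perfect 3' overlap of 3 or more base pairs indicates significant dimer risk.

Longest perfect overlap: 2 complementary base pairs; below the dimer-risk threshold (threshold 3).

Last 6 bases (5'→3') — forward …TACCAC, reverse …GATTGT.
Reverse complement of the reverse primer's last 6 bases: ACAATC; its first k bases are the reverse complement of the reverse primer's last k bases, so a perfect k-base overlap needs the forward primer's last k bases to equal them.
Comparing (forward last k vs required): k=1: C vs A ✗; k=2: AC vs AC ✓; k=3: CAC vs ACA ✗; k=4: CCAC vs ACAA ✗; k=5: ACCAC vs ACAAT ✗; k=6: TACCAC vs ACAATC ✗.
Only k = 2 is perfect, so the longest perfect 3' overlap is 2.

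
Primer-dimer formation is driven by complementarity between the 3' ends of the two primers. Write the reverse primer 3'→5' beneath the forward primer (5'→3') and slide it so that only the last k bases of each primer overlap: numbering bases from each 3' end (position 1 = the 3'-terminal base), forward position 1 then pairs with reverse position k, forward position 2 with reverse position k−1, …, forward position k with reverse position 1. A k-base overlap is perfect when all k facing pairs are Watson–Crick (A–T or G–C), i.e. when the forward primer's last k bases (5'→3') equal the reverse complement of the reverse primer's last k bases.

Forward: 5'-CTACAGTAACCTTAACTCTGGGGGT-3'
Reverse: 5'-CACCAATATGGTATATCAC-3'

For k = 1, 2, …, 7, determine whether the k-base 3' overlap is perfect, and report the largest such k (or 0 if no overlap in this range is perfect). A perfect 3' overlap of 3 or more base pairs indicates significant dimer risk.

Last 7 bases (5'→3') — forward …TGGGGGT, reverse …ATATCAC.
Reverse complement of the reverse primer's last 7 bases: GTGATAT; its first k bases are the reverse complement of the reverse primer's last k bases, so a perfect k-base overlap needs the forward primer's last k bases to equal them.
Comparing (forward last k vs required): k=1: T vs G ✗; k=2: GT vs GT ✓; k=3: GGT vs GTG ✗; k=4: GGGT vs GTGA ✗; k=5: GGGGT vs GTGAT ✗; k=6: GGGGGT vs GTGATA ✗; k=7: TGGGGGT vs GTGATAT ✗.
Only k = 2 is perfect, so the longest perfect 3' overlap is 2.

Longest perfect overlap: 2 complementary base pairs; below the dimer-risk threshold (threshold 3).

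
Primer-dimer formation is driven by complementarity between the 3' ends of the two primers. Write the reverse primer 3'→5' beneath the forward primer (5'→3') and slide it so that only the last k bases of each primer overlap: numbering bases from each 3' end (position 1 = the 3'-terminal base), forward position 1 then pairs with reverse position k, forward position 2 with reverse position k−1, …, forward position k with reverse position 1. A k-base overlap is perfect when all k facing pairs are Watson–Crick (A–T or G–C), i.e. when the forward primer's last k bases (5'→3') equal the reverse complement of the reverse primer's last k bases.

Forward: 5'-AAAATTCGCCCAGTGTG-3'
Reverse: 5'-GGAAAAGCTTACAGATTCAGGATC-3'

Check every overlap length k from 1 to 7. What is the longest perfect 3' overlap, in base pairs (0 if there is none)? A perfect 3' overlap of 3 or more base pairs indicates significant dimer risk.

Last 7 bases (5'→3') — forward …CAGTGTG, reverse …CAGGATC.
Reverse complement of the reverse primer's last 7 bases: GATCCTG; its first k bases are the reverse complement of the reverse primer's last k bases, so a perfect k-base overlap needs the forward primer's last k bases to equal them.
Comparing (forward last k vs required): k=1: G vs G ✓; k=2: TG vs GA ✗; k=3: GTG vs GAT ✗; k=4: TGTG vs GATC ✗; k=5: GTGTG vs GATCC ✗; k=6: AGTGTG vs GATCCT ✗; k=7: CAGTGTG vs GATCCTG ✗.
Only k = 1 is perfect, so the longest perfect 3' overlap is 1.

Longest perfect overlap: 1 complementary base pair; below the dimer-risk threshold (threshold 3).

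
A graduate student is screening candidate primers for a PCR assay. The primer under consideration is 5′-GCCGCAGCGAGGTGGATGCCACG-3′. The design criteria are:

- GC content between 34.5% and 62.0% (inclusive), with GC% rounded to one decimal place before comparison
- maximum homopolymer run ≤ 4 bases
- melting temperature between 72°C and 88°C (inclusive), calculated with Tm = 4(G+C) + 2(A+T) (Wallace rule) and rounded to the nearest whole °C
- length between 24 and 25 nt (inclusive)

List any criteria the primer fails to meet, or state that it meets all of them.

Base counts: A=4, T=2, G=10, C=7 (length 23).
GC content: GC 17/23 = 73.9%, outside 34.5–62.0% ✗
homopolymer run: longest run = 2 ✓
Tm: Tm = 2·6 + 4·17 = 80°C ✓
length: length 23, outside 24–25 ✗

Fails: GC content, length.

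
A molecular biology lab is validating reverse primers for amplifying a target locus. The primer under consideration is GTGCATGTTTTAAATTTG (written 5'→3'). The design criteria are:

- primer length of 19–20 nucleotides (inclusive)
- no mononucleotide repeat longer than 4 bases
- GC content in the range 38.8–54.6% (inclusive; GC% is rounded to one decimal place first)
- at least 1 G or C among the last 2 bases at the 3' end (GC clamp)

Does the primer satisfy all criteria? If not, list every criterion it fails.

Fails: length, GC content.

Base counts: A=4, T=9, G=4, C=1 (length 18).
length: length 18, outside 19–20 ✗
homopolymer run: longest run = 4 ✓
GC content: GC 5/18 = 27.8%, outside 38.8–54.6% ✗
GC clamp: 3' end TG has 1 G/C ✓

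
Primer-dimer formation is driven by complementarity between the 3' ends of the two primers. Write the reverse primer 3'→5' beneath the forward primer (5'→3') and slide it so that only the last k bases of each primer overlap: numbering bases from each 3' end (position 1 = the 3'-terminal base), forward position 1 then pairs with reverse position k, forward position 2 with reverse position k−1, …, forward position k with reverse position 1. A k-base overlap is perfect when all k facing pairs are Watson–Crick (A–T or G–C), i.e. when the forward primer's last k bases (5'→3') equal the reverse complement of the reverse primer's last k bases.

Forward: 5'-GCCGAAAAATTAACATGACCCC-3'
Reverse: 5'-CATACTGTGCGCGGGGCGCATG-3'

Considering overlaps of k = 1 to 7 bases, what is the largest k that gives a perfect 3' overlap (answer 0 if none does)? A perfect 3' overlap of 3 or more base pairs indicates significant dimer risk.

Longest perfect overlap: 1 complementary base pair; below the dimer-risk threshold (threshold 3).

Last 7 bases (5'→3') — forward …TGACCCC, reverse …GCGCATG.
Reverse complement of the reverse primer's last 7 bases: CATGCGC; its first k bases are the reverse complement of the reverse primer's last k bases, so a perfect k-base overlap needs the forward primer's last k bases to equal them.
Comparing (forward last k vs required): k=1: C vs C ✓; k=2: CC vs CA ✗; k=3: CCC vs CAT ✗; k=4: CCCC vs CATG ✗; k=5: ACCCC vs CATGC ✗; k=6: GACCCC vs CATGCG ✗; k=7: TGACCCC vs CATGCGC ✗.
Only k = 1 is perfect, so the longest perfect 3' overlap is 1.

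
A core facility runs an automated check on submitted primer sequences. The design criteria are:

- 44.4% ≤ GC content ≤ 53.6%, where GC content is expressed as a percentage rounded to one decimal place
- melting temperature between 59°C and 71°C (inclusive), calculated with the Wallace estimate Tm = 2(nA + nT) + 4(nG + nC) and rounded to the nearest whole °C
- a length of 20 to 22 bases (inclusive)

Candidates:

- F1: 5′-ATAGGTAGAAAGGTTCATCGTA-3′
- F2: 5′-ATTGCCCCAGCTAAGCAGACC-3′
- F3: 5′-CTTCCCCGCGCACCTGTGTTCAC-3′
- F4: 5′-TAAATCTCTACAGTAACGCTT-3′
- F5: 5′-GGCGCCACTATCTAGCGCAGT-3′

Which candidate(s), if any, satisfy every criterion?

None of the candidates satisfy all criteria.

F1 (22 nt, A=8 T=6 G=6 C=2): GC 8/22 = 36.4%, outside 44.4–53.6% ✗; Tm = 2·14 + 4·8 = 60°C ✓; length 22 ✓ — fails.
F2 (21 nt, A=6 T=3 G=4 C=8): GC 12/21 = 57.1%, outside 44.4–53.6% ✗; Tm = 2·9 + 4·12 = 66°C ✓; length 21 ✓ — fails.
F3 (23 nt, A=2 T=6 G=4 C=11): GC 15/23 = 65.2%, outside 44.4–53.6% ✗; Tm = 2·8 + 4·15 = 76°C, outside 59–71°C ✗; length 23, outside 20–22 ✗ — fails.
F4 (21 nt, A=7 T=7 G=2 C=5): GC 7/21 = 33.3%, outside 44.4–53.6% ✗; Tm = 2·14 + 4·7 = 56°C, outside 59–71°C ✗; length 21 ✓ — fails.
F5 (21 nt, A=4 T=4 G=6 C=7): GC 13/21 = 61.9%, outside 44.4–53.6% ✗; Tm = 2·8 + 4·13 = 68°C ✓; length 21 ✓ — fails.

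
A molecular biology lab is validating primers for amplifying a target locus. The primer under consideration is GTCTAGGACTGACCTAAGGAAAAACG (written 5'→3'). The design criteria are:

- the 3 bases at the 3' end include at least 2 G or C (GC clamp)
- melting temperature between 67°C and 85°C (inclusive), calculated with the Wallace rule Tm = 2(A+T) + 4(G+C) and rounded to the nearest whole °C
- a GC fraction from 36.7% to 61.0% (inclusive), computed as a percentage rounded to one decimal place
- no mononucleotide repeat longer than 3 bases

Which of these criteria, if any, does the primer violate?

Base counts: A=10, T=4, G=7, C=5 (length 26).
GC clamp: 3' end ACG has 2 G/C ✓
Tm: Tm = 2·14 + 4·12 = 76°C ✓
GC content: GC 12/26 = 46.2% ✓
homopolymer run: longest run = 5, exceeds 3 ✗

Fails: homopolymer run.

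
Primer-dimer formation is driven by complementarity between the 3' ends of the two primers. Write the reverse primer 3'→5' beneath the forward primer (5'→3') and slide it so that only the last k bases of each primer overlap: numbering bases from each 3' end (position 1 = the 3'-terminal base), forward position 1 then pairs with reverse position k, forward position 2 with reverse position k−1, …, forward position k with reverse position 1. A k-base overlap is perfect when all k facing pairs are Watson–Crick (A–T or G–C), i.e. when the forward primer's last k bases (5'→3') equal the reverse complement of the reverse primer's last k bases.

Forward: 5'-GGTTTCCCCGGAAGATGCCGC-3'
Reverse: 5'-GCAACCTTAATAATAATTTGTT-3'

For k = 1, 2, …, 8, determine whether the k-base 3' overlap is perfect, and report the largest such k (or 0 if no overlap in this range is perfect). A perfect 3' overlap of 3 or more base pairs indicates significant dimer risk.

Longest perfect overlap: 0 complementary base pairs; below the dimer-risk threshold (threshold 3).

Last 8 bases (5'→3') — forward …GATGCCGC, reverse …AATTTGTT.
Reverse complement of the reverse primer's last 8 bases: AACAAATT; its first k bases are the reverse complement of the reverse primer's last k bases, so a perfect k-base overlap needs the forward primer's last k bases to equal them.
Comparing (forward last k vs required): k=1: C vs A ✗; k=2: GC vs AA ✗; k=3: CGC vs AAC ✗; k=4: CCGC vs AACA ✗; k=5: GCCGC vs AACAA ✗; k=6: TGCCGC vs AACAAA ✗; k=7: ATGCCGC vs AACAAAT ✗; k=8: GATGCCGC vs AACAAATT ✗.
No overlap length from 1 to 8 is perfect, so the longest perfect 3' overlap is 0.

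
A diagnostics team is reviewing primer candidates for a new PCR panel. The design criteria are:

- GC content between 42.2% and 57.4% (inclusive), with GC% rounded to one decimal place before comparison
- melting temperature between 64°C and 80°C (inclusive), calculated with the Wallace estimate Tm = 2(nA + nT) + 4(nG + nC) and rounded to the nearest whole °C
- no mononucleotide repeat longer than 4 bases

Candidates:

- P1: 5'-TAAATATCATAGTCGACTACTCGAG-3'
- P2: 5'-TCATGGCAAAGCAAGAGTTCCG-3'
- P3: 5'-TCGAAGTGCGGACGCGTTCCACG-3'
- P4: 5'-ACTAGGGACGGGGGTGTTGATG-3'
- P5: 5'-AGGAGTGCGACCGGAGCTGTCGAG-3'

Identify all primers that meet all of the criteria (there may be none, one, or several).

P1 (25 nt, A=9 T=7 G=4 C=5): GC 9/25 = 36.0%, outside 42.2–57.4% ✗; Tm = 2·16 + 4·9 = 68°C ✓; longest run = 3 ✓ — fails.
P2 (22 nt, A=7 T=4 G=6 C=5): GC 11/22 = 50.0% ✓; Tm = 2·11 + 4·11 = 66°C ✓; longest run = 3 ✓ — passes.
P3 (23 nt, A=4 T=4 G=8 C=7): GC 15/23 = 65.2%, outside 42.2–57.4% ✗; Tm = 2·8 + 4·15 = 76°C ✓; longest run = 2 ✓ — fails.
P4 (22 nt, A=4 T=5 G=11 C=2): GC 13/22 = 59.1%, outside 42.2–57.4% ✗; Tm = 2·9 + 4·13 = 70°C ✓; longest run = 5, exceeds 4 ✗ — fails.
P5 (24 nt, A=5 T=3 G=11 C=5): GC 16/24 = 66.7%, outside 42.2–57.4% ✗; Tm = 2·8 + 4·16 = 80°C ✓; longest run = 2 ✓ — fails.

P2 only.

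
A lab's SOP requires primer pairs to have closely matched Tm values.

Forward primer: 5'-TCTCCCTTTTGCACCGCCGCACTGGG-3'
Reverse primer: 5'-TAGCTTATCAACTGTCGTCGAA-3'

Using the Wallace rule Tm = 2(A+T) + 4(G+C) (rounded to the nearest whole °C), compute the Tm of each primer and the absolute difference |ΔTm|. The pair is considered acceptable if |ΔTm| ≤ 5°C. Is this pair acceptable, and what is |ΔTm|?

Forward: A=2 T=7 G=6 C=11 → Tm = 2·9 + 4·17 = 86°C.
Reverse: A=6 T=7 G=4 C=5 → Tm = 2·13 + 4·9 = 62°C.
|ΔTm| = |86 − 62| = 24°C, > 5°C.

|ΔTm| = 24°C; the pair is not acceptable.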